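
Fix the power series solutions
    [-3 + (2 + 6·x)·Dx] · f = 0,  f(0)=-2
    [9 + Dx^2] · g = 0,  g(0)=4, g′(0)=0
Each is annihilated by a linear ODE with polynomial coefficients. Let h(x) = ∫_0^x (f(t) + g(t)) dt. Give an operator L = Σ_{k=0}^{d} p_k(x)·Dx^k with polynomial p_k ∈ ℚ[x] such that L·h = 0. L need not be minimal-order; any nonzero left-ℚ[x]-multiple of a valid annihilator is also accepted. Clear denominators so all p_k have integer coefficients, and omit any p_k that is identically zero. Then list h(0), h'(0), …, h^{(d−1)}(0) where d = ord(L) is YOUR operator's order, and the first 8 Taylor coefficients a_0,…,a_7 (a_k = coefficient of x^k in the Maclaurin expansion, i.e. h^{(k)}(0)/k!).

f: a_k = -2, -3, 9/4, -27/8, 405/64, -1701/128, 15309/512, -72171/1024, …
g: a_k = 4, 0, -18, 0, 27/2, 0, -81/20, 0, …
Weyl lclm of L_f,L_g ⇒ L₀ (ord ≤ 3).
h=∫h₀ ⇒ L = L₀·Dx.
L = (-63 - 216·x - 324·x^2)·Dx + (18 + 198·x + 648·x^2 + 648·x^3)·Dx^2 + (-7 - 24·x - 36·x^2)·Dx^3 + (2 + 22·x + 72·x^2 + 72·x^3)·Dx^4  (order 4).
h: a_k = 0, 2, -3/2, -21/4, -27/32, 1269/320, -567/256, 66177/17920, …
ICs: h(0) = 0, h′(0) = 2, h′′(0) = -3, h′′′(0) = -63/2.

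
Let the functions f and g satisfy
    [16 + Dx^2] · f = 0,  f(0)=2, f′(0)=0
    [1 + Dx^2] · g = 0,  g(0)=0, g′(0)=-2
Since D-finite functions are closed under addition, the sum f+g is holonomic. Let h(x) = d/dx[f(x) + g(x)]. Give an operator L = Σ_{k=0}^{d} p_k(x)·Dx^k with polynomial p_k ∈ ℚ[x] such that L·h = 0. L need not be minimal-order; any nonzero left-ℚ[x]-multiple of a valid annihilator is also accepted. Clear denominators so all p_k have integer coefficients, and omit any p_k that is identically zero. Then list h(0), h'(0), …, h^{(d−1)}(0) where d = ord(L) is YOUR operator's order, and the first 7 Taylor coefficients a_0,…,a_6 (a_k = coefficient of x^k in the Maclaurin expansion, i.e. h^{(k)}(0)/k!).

L = 16 + 17·Dx^2 + Dx^4  (order 4).
h: a_k = -2, -32, 1, 256/3, -1/12, -1024/15, 1/360, …
ICs: h(0) = -2, h′(0) = -32, h′′(0) = 2, h′′′(0) = 512.

f: a_k = 2, 0, -16, 0, 64/3, 0, -512/45, …
g: a_k = 0, -2, 0, 1/3, 0, -1/60, 0, …
f+g: L₀ = lclm(L_f,L_g), ord ≤ 2+2.
Differentiate: ansatz ord ≤ ord L₀ ⇒ L.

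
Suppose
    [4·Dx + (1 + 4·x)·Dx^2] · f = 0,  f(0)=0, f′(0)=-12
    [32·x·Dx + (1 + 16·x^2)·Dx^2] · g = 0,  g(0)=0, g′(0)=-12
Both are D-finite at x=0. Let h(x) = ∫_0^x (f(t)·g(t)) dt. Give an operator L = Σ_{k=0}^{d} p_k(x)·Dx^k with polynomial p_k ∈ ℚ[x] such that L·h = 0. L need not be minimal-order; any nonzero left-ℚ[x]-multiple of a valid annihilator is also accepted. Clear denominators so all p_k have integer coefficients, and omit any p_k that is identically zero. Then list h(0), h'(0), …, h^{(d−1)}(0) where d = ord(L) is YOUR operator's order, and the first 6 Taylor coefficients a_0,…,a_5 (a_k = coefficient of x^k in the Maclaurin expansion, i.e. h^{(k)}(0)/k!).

f: a_k = 0, -12, 24, -64, 192, -3072/5, …
g: a_k = 0, -12, 0, 64, 0, -3072/5, …
Sym-product of L_f,L_g gives L₀ (≤ ord 4).
h=∫₀ˣh₀: take L = L₀·Dx.
L = (1536 + 11264·x + 81920·x^2 + 638976·x^3 + 1966080·x^4 + 3407872·x^5 + 4194304·x^7)·Dx^2 + (288 + 7936·x + 78848·x^2 + 495616·x^3 + 2228224·x^4 + 6094848·x^5 + 9175040·x^6 + 3145728·x^7 + 14680064·x^8)·Dx^3 + (48 + 1024·x + 12288·x^2 + 79872·x^3 + 368640·x^4 + 1277952·x^5 + 3145728·x^6 + 4718592·x^7 + 3145728·x^8 + 8388608·x^9)·Dx^4 + (5 + 72·x + 592·x^2 + 3584·x^3 + 16896·x^4 + 61440·x^5 + 172032·x^6 + 393216·x^7 + 589824·x^8 + 524288·x^9 + 1048576·x^10)·Dx^5  (order 5).
h: a_k = 0, 0, 0, 48, -72, 0, …
ICs: h(0) = 0, h′(0) = 0, h′′(0) = 0, h′′′(0) = 288, h′′′′(0) = -1728.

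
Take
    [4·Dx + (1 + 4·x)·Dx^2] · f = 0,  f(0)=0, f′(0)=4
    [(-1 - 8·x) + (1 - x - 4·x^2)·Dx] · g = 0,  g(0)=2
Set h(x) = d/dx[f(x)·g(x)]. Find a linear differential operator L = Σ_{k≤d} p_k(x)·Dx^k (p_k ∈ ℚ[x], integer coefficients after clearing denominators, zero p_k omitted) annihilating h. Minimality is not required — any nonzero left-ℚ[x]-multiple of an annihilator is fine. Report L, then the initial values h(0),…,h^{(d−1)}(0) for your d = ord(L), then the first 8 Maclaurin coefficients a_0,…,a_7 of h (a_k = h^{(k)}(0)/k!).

f: a_k = 0, 4, -8, 64/3, -64, 1024/5, -2048/3, 16384/7, …
g: a_k = 2, 2, 10, 18, 58, 130, 362, 882, …
Product ⇒ symmetric product L₀, ord ≤ 2.
h=h₀': d/dx-closure on L₀ ⇒ L.
L = (152 + 864·x + 2304·x^2) + (1 + 100·x + 960·x^2 + 1792·x^3)·Dx + (-3 - 25·x - 24·x^2 + 176·x^3 + 256·x^4)·Dx^2  (order 2).
h: a_k = 8, -16, 200, -1120/3, 8744/3, -34672/5, 41000, -12725824/105, …
ICs: h(0) = 8, h′(0) = -16.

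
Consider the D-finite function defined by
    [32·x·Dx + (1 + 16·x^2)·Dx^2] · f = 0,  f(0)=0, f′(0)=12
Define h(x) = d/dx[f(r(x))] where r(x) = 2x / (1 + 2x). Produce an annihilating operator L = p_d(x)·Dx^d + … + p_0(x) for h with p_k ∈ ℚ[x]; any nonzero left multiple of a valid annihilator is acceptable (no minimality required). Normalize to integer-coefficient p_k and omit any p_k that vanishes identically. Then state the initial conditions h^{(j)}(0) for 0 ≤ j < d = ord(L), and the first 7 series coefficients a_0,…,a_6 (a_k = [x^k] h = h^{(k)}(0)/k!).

f: a_k = 0, 12, 0, -64, 0, 3072/5, 0, …
Substitute x→r, Dx→(1/r')Dx; clear ⇒ L₀.
h=h₀': d/dx-closure on L₀ ⇒ L.
L = (4 + 136·x) + (1 + 4·x + 68·x^2)·Dx  (order 1).
h: a_k = 24, -96, -1248, 11520, 38784, -938496, 1116672, …
ICs: h(0) = 24.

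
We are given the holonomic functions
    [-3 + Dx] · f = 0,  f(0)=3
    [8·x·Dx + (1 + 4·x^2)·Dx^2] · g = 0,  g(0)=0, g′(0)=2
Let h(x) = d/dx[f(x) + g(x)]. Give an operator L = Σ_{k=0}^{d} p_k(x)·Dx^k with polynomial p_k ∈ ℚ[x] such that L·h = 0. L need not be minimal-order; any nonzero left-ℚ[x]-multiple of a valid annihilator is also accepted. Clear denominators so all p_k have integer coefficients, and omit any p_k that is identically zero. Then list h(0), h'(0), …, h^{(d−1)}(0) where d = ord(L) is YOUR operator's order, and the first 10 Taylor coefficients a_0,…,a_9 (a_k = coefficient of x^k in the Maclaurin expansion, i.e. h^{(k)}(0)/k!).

f: a_k = 3, 9, 27/2, 27/2, 81/8, 243/40, 243/80, 729/560, 2187/4480, 729/4480, …
g: a_k = 0, 2, 0, -8/3, 0, 32/5, 0, -128/7, 0, 512/9, …
L₀ := lclm(L_f,L_g); ord L₀ ≤ 1+2.
Derive L from L₀ (diff closure).
L = (24 - 72·x - 288·x^2 - 288·x^3) + (-17 + 24·x^2 - 144·x^4)·Dx + (3 + 8·x + 24·x^2 + 32·x^3 + 48·x^4)·Dx^2  (order 2).
h: a_k = 11, 27, 65/2, 81/2, 499/8, 729/40, -9511/80, 2187/560, 2300321/4480, 2187/4480, …
ICs: h(0) = 11, h′(0) = 27.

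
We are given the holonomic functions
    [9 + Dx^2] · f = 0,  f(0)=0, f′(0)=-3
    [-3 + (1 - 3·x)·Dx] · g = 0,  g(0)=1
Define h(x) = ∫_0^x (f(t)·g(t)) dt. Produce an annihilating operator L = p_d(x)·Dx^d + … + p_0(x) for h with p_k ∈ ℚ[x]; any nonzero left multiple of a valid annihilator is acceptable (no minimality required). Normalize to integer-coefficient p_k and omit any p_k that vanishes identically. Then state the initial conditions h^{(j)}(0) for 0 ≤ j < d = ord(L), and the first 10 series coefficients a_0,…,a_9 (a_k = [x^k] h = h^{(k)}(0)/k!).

L = (-9 + 27·x)·Dx + 6·Dx^2 + (-1 + 3·x)·Dx^3  (order 3).
h: a_k = 0, 0, -3/2, -3, -45/8, -27/2, -2727/80, -24543/280, -1030563/4480, -343521/560, …
ICs: h(0) = 0, h′(0) = 0, h′′(0) = -3.

f: a_k = 0, -3, 0, 9/2, 0, -81/40, 0, 243/560, 0, -243/4480, …
g: a_k = 1, 3, 9, 27, 81, 243, 729, 2187, 6561, 19683, …
f·g: L₀ = L_f ⊗_s L_g, ord ≤ 2·1.
∫: right-multiply L₀ by Dx.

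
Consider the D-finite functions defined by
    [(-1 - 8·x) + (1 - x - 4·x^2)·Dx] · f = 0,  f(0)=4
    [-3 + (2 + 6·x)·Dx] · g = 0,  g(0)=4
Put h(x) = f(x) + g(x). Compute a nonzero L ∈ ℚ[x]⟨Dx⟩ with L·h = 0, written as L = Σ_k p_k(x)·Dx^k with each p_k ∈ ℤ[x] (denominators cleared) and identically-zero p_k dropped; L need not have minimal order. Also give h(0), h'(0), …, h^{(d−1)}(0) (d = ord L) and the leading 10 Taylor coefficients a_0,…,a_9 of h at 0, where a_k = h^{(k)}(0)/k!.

f: a_k = 4, 4, 20, 36, 116, 260, 724, 1764, 4660, 11716, …
g: a_k = 4, 6, -9/2, 27/4, -405/32, 1701/64, -15309/256, 72171/512, -2814669/8192, 14073345/16384, …
h₀=f+g: left-lcm gives L₀, ord ≤ 2.
L = (-69 - 387·x - 900·x^2 - 1440·x^3) + (49 + 318·x + 1257·x^2 + 3240·x^3 + 3600·x^4)·Dx + (2 - 46·x - 234·x^2 + 86·x^3 + 1440·x^4 + 1440·x^5)·Dx^2  (order 2).
h: a_k = 8, 10, 31/2, 171/4, 3307/32, 18341/64, 170035/256, 975339/512, 35360051/8192, 206028289/16384, …
ICs: h(0) = 8, h′(0) = 10.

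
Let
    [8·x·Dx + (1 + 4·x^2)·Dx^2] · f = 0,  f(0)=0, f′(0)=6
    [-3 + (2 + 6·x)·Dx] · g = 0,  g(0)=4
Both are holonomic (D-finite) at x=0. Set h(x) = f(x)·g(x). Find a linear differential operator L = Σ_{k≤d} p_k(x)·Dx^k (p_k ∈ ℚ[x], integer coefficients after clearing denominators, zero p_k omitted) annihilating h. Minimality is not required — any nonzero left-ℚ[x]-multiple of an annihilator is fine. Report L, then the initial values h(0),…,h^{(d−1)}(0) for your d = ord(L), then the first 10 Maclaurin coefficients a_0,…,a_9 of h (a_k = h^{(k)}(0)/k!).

L = (27 - 48·x - 36·x^2) + (-12 - 4·x + 144·x^2 + 144·x^3)·Dx + (4 + 24·x + 52·x^2 + 96·x^3 + 144·x^4)·Dx^2  (order 2).
h: a_k = 0, 24, 36, -59, -15/2, 2949/80, 35307/160, -2523957/4480, 3884931/8960, -77121523/86016, …
ICs: h(0) = 0, h′(0) = 24.

f: a_k = 0, 6, 0, -8, 0, 96/5, 0, -384/7, 0, 512/3, …
g: a_k = 4, 6, -9/2, 27/4, -405/32, 1701/64, -15309/256, 72171/512, -2814669/8192, 14073345/16384, …
f·g: L₀ = L_f ⊗_s L_g, ord ≤ 2·1.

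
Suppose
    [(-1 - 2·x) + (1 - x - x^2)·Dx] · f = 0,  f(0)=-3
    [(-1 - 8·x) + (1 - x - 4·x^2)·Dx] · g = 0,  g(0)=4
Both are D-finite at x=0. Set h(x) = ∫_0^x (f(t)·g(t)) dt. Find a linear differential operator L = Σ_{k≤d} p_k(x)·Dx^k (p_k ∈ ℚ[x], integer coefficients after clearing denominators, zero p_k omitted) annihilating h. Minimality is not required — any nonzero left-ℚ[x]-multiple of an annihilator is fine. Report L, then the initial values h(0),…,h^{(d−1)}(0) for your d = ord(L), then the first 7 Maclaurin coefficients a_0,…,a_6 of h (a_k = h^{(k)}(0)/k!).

L = (-2 - 8·x + 15·x^2 + 16·x^3)·Dx + (1 - 2·x - 4·x^2 + 5·x^3 + 4·x^4)·Dx^2  (order 2).
h: a_k = 0, -12, -12, -32, -57, -672/5, -280, …
ICs: h(0) = 0, h′(0) = -12.

f: a_k = -3, -3, -6, -9, -15, -24, -39, …
g: a_k = 4, 4, 20, 36, 116, 260, 724, …
f·g: L₀ = L_f ⊗_s L_g, ord ≤ 1·1.
h=∫₀ˣh₀: take L = L₀·Dx.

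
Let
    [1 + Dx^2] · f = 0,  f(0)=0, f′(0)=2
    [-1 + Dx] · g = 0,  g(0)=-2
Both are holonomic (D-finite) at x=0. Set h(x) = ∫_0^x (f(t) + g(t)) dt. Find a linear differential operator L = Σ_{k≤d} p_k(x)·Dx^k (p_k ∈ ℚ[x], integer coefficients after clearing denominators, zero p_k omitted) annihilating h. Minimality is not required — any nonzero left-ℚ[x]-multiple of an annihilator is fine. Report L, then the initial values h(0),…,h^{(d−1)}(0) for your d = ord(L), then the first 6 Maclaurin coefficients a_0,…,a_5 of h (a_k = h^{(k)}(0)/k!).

L = -Dx + Dx^2 - Dx^3 + Dx^4  (order 4).
h: a_k = 0, -2, 0, -1/3, -1/6, -1/60, …
ICs: h(0) = 0, h′(0) = -2, h′′(0) = 0, h′′′(0) = -2.

f: a_k = 0, 2, 0, -1/3, 0, 1/60, …
g: a_k = -2, -2, -1, -1/3, -1/12, -1/60, …
f+g: L₀ = lclm(L_f,L_g), ord ≤ 2+1.
∫: right-multiply L₀ by Dx.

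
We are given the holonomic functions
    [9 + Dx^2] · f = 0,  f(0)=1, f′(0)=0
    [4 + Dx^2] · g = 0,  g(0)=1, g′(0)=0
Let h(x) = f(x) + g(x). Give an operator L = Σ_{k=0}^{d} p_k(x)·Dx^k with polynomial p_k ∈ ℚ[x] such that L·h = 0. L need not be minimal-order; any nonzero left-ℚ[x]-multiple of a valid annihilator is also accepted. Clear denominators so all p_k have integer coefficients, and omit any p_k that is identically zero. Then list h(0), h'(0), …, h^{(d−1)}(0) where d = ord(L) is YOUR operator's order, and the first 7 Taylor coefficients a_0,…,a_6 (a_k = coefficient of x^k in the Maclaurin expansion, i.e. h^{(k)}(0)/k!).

L = 36 + 13·Dx^2 + Dx^4  (order 4).
h: a_k = 2, 0, -13/2, 0, 97/24, 0, -793/720, …
ICs: h(0) = 2, h′(0) = 0, h′′(0) = -13, h′′′(0) = 0.

f: a_k = 1, 0, -9/2, 0, 27/8, 0, -81/80, …
g: a_k = 1, 0, -2, 0, 2/3, 0, -4/45, …
L₀ := lclm(L_f,L_g); ord L₀ ≤ 2+2.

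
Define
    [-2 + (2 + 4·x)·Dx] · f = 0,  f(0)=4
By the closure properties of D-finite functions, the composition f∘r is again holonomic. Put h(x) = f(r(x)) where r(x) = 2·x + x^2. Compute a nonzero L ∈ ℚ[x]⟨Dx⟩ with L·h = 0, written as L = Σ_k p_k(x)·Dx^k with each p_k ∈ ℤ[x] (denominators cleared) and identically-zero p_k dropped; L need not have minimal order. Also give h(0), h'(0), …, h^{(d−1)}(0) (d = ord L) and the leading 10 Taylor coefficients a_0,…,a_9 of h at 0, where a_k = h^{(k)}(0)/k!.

L = (-2 - 2·x) + (1 + 4·x + 2·x^2)·Dx  (order 1).
h: a_k = 4, 8, -4, 8, -18, 44, -114, 308, -1717/2, 2451, …
ICs: h(0) = 4.

f: a_k = 4, 4, -2, 2, -5/2, 7/2, -21/4, 33/4, -429/32, 715/32, …
L₀ from L_f via x↦r, Dx↦r'^{-1}Dx.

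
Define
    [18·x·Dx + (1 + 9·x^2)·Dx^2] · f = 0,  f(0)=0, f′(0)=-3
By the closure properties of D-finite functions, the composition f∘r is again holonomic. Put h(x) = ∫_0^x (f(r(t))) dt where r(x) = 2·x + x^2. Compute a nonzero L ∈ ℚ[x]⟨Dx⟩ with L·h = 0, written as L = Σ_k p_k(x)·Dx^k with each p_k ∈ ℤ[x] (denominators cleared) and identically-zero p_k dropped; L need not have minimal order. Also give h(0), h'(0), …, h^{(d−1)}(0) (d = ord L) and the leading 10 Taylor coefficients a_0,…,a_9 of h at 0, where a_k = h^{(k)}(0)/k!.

L = (-1 + 72·x + 144·x^2 + 108·x^3 + 27·x^4)·Dx^2 + (1 + x + 36·x^2 + 72·x^3 + 45·x^4 + 9·x^5)·Dx^3  (order 3).
h: a_k = 0, 0, -3, -1, 18, 108/5, -1251/5, -3879/7, 31590/7, 15336, …
ICs: h(0) = 0, h′(0) = 0, h′′(0) = -6.

f: a_k = 0, -3, 0, 9, 0, -243/5, 0, 2187/7, 0, -2187, …
Substitute x→r, Dx→(1/r')Dx; clear ⇒ L₀.
h=∫₀ˣh₀: take L = L₀·Dx.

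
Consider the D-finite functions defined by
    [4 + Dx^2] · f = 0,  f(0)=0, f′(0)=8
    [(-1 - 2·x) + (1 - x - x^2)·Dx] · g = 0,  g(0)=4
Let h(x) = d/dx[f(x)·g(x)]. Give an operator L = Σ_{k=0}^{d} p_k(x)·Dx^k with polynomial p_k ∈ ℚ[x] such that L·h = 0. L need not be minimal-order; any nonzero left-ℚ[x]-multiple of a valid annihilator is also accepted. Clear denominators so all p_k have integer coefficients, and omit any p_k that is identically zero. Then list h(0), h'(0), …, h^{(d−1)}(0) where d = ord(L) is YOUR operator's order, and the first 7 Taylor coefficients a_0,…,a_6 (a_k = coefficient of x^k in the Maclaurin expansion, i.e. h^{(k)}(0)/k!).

f: a_k = 0, 8, 0, -16/3, 0, 16/15, 0, …
g: a_k = 4, 4, 8, 12, 20, 32, 52, …
L₀ := L_f ⊗_s L_g (sym. prod.), ord ≤ 2.
Differentiate: ansatz ord ≤ ord L₀ ⇒ L.
L = (-6 - 16·x - 8·x^2 + 16·x^3 + 8·x^4) + (-1 + 2·x + 12·x^2 + 8·x^3)·Dx + (1 - 3·x - x^2 + 4·x^3 + 2·x^4)·Dx^2  (order 2).
h: a_k = 32, 64, 128, 896/3, 608, 5888/5, 20000/9, …
ICs: h(0) = 32, h′(0) = 64.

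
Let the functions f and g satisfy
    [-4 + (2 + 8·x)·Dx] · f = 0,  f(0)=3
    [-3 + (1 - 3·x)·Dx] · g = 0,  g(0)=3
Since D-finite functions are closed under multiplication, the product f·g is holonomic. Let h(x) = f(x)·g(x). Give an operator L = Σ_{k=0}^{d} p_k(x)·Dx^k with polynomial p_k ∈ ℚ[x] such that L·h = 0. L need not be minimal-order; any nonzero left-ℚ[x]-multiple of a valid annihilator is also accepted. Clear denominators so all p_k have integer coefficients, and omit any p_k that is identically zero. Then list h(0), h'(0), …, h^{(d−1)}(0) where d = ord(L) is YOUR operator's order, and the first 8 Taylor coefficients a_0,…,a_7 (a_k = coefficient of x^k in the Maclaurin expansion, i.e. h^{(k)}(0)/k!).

f: a_k = 3, 6, -6, 12, -30, 84, -252, 792, …
g: a_k = 3, 9, 27, 81, 243, 729, 2187, 6561, …
f·g: L₀ = L_f ⊗_s L_g, ord ≤ 1·1.
L = (5 + 6·x) + (-1 - x + 12·x^2)·Dx  (order 1).
h: a_k = 9, 45, 117, 387, 1071, 3465, 9639, 31293, …
ICs: h(0) = 9.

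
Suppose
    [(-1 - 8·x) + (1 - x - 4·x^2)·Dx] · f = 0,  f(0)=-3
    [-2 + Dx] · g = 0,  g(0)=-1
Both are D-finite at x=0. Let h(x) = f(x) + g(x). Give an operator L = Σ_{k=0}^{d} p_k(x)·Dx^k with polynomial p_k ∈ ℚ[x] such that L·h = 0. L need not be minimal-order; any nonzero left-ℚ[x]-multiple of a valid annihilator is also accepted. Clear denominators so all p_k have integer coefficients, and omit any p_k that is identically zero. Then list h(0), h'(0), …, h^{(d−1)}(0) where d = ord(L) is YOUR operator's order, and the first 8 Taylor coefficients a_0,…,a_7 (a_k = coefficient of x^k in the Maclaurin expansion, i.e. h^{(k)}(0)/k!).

L = (-16 - 20·x - 240·x^2 - 128·x^3) + (6 + 32·x + 124·x^2 - 32·x^3 - 64·x^4)·Dx + (1 - 11·x - 2·x^2 + 48·x^3 + 32·x^4)·Dx^2  (order 2).
h: a_k = -4, -5, -17, -85/3, -263/3, -2929/15, -24439/45, -416753/315, …
ICs: h(0) = -4, h′(0) = -5.

f: a_k = -3, -3, -15, -27, -87, -195, -543, -1323, …
g: a_k = -1, -2, -2, -4/3, -2/3, -4/15, -4/45, -8/315, …
f+g: L₀ = lclm(L_f,L_g), ord ≤ 1+1.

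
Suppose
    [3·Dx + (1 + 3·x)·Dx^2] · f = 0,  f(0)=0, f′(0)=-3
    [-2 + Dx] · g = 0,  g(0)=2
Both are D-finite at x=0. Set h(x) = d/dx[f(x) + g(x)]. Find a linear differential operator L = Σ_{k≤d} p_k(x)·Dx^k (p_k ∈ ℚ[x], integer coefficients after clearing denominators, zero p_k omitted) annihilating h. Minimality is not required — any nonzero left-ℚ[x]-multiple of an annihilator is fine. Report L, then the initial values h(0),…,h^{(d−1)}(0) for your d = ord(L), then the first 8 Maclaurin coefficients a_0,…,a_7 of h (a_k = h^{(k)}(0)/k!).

L = (-48 - 36·x) + (14 - 24·x - 36·x^2)·Dx + (5 + 21·x + 18·x^2)·Dx^2  (order 2).
h: a_k = 1, 17, -19, 259/3, -721/3, 10951/15, -98399/45, 2066747/315, …
ICs: h(0) = 1, h′(0) = 17.

f: a_k = 0, -3, 9/2, -9, 81/4, -243/5, 243/2, -2187/7, …
g: a_k = 2, 4, 4, 8/3, 4/3, 8/15, 8/45, 16/315, …
h₀=f+g: left-lcm gives L₀, ord ≤ 3.
h=h₀': d/dx-closure on L₀ ⇒ L.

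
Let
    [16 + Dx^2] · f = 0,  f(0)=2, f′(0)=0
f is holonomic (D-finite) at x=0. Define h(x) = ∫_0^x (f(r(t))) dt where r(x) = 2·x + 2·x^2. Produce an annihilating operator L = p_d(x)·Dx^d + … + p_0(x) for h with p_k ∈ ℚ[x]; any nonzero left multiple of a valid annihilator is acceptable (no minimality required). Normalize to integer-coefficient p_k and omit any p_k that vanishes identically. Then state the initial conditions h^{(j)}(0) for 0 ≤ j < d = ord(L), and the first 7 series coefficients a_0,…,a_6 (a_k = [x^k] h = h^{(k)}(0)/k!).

f: a_k = 2, 0, -16, 0, 64/3, 0, -512/45, …
f∘r: x↦r, Dx↦Dx/r' in L_f ⇒ L₀.
h=∫h₀ ⇒ L = L₀·Dx.
L = (64 + 384·x + 768·x^2 + 512·x^3)·Dx - 2·Dx^2 + (1 + 2·x)·Dx^3  (order 3).
h: a_k = 0, 2, 0, -64/3, -32, 832/15, 2048/9, …
ICs: h(0) = 0, h′(0) = 2, h′′(0) = 0.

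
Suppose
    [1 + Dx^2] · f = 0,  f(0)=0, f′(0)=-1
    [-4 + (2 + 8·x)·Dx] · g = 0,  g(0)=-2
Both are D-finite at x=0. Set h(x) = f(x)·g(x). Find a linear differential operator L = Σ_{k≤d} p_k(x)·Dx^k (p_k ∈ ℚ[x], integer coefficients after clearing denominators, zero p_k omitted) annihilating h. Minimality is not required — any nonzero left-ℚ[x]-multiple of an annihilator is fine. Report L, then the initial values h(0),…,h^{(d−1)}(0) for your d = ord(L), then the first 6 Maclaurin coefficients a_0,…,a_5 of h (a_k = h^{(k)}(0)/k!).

f: a_k = 0, -1, 0, 1/6, 0, -1/120, …
g: a_k = -2, -4, 4, -8, 20, -56, …
f·g: L₀ = L_f ⊗_s L_g, ord ≤ 2·1.
L = (13 + 8·x + 16·x^2) + (-4 - 16·x)·Dx + (1 + 8·x + 16·x^2)·Dx^2  (order 2).
h: a_k = 0, 2, 4, -13/3, 22/3, -1159/60, …
ICs: h(0) = 0, h′(0) = 2.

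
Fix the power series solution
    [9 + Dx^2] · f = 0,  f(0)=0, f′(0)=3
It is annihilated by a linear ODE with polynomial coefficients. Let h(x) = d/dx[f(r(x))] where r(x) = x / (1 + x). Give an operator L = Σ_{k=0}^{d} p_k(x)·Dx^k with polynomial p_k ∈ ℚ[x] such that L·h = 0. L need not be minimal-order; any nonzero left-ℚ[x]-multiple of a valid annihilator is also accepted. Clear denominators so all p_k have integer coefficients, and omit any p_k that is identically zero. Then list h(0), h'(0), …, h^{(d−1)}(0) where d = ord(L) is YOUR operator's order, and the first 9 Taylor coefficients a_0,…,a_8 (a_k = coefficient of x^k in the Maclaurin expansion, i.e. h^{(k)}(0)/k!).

L = (15 + 12·x + 6·x^2) + (6 + 18·x + 18·x^2 + 6·x^3)·Dx + (1 + 4·x + 6·x^2 + 4·x^3 + x^4)·Dx^2  (order 2).
h: a_k = 3, -6, -9/2, 42, -879/8, 765/4, -19353/80, 1893/10, 268299/4480, …
ICs: h(0) = 3, h′(0) = -6.

f: a_k = 0, 3, 0, -9/2, 0, 81/40, 0, -243/560, 0, …
Substitute x→r, Dx→(1/r')Dx; clear ⇒ L₀.
Derive L from L₀ (diff closure).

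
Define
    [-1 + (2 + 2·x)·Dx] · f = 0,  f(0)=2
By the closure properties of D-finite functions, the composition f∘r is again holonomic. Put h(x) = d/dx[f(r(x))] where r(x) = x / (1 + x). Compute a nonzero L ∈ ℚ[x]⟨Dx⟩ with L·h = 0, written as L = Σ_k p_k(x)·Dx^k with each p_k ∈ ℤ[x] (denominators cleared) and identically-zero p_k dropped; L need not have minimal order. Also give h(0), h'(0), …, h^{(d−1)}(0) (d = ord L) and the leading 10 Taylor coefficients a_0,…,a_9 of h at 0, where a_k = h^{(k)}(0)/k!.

L = (-5 - 8·x) + (-2 - 6·x - 4·x^2)·Dx  (order 1).
h: a_k = 1, -5/2, 39/8, -141/16, 1995/128, -7059/256, 50435/1024, -182461/2048, 5347827/32768, -19815255/65536, …
ICs: h(0) = 1.

f: a_k = 2, 1, -1/4, 1/8, -5/64, 7/128, -21/512, 33/1024, -429/16384, 715/32768, …
Substitute x→r, Dx→(1/r')Dx; clear ⇒ L₀.
Derive L from L₀ (diff closure).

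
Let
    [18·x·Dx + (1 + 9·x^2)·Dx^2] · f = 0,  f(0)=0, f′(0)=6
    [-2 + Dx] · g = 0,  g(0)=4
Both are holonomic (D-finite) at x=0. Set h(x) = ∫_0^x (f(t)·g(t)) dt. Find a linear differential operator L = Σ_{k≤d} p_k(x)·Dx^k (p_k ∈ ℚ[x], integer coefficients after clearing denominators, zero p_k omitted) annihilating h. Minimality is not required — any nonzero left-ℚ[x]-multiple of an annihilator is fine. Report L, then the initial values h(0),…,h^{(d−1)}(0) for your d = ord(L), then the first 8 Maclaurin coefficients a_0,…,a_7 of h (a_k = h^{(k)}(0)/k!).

f: a_k = 0, 6, 0, -18, 0, 486/5, 0, -4374/7, …
g: a_k = 4, 8, 8, 16/3, 8/3, 16/15, 16/45, 32/315, …
Product ⇒ symmetric product L₀, ord ≤ 2.
h=∫h₀ ⇒ L = L₀·Dx.
L = (4 - 36·x + 36·x^2)·Dx + (-4 + 18·x - 36·x^2)·Dx^2 + (1 + 9·x^2)·Dx^3  (order 3).
h: a_k = 0, 0, 12, 16, -6, -112/5, 652/15, 688/7, …
ICs: h(0) = 0, h′(0) = 0, h′′(0) = 24.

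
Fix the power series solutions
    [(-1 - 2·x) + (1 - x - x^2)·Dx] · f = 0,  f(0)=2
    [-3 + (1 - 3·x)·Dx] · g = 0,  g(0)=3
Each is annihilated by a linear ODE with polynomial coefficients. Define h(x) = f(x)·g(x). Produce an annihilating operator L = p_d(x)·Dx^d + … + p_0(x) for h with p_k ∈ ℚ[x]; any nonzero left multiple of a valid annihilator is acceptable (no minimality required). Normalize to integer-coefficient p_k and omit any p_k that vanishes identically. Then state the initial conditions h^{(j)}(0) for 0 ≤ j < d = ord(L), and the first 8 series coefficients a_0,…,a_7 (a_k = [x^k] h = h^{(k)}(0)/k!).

L = (-4 + 4·x + 9·x^2) + (1 - 4·x + 2·x^2 + 3·x^3)·Dx  (order 1).
h: a_k = 6, 24, 84, 270, 840, 2568, 7782, 23472, …
ICs: h(0) = 6.

f: a_k = 2, 2, 4, 6, 10, 16, 26, 42, …
g: a_k = 3, 9, 27, 81, 243, 729, 2187, 6561, …
L₀ := L_f ⊗_s L_g (sym. prod.), ord ≤ 1.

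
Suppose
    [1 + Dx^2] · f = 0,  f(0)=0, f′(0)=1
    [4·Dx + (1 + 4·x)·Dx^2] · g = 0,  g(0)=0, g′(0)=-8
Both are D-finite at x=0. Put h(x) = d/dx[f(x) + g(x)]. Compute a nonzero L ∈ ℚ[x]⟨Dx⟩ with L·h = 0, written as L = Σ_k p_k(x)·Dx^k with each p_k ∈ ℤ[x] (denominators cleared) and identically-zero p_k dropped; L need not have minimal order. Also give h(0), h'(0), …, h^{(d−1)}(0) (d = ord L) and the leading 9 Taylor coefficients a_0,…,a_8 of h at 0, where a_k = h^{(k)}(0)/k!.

f: a_k = 0, 1, 0, -1/6, 0, 1/120, 0, -1/5040, 0, …
g: a_k = 0, -8, 16, -128/3, 128, -2048/5, 4096/3, -32768/7, 16384, …
h₀=f+g: left-lcm gives L₀, ord ≤ 4.
h₀' ⇒ L via d/dx closure of L₀.
L = (388 + 32·x + 64·x^2) + (33 + 140·x + 48·x^2 + 64·x^3)·Dx + (388 + 32·x + 64·x^2)·Dx^2 + (33 + 140·x + 48·x^2 + 64·x^3)·Dx^3  (order 3).
h: a_k = -7, 32, -257/2, 512, -49151/24, 8192, -23592961/720, 131072, -21139292159/40320, …
ICs: h(0) = -7, h′(0) = 32, h′′(0) = -257.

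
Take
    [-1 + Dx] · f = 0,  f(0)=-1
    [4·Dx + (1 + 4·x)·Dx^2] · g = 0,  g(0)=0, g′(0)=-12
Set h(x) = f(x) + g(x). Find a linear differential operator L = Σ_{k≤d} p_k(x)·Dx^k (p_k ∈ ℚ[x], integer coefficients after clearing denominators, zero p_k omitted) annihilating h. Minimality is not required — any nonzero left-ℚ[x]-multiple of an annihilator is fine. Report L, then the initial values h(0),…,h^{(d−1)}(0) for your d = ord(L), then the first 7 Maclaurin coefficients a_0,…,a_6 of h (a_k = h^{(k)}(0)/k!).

f: a_k = -1, -1, -1/2, -1/6, -1/24, -1/120, -1/720, …
g: a_k = 0, -12, 24, -64, 192, -3072/5, 2048, …
h₀=f+g: left-lcm gives L₀, ord ≤ 3.
L = (-36 - 16·x)·Dx + (31 - 8·x - 16·x^2)·Dx^2 + (5 + 24·x + 16·x^2)·Dx^3  (order 3).
h: a_k = -1, -13, 47/2, -385/6, 4607/24, -73729/120, 1474559/720, …
ICs: h(0) = -1, h′(0) = -13, h′′(0) = 47.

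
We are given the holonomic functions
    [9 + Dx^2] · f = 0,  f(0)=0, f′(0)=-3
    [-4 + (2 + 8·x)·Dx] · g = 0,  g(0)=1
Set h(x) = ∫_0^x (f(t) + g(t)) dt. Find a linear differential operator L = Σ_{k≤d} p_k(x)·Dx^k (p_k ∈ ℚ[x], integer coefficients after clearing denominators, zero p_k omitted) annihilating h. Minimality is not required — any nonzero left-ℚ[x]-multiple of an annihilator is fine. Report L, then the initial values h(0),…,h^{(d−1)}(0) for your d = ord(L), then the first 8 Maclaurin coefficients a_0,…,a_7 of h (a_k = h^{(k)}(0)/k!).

f: a_k = 0, -3, 0, 9/2, 0, -81/40, 0, 243/560, …
g: a_k = 1, 2, -2, 4, -10, 28, -84, 264, …
h₀=f+g: left-lcm gives L₀, ord ≤ 3.
∫: right-multiply L₀ by Dx.
L = (-378 - 1296·x - 2592·x^2)·Dx + (45 + 828·x + 3888·x^2 + 5184·x^3)·Dx^2 + (-42 - 144·x - 288·x^2)·Dx^3 + (5 + 92·x + 432·x^2 + 576·x^3)·Dx^4  (order 4).
h: a_k = 0, 1, -1/2, -2/3, 17/8, -2, 1039/240, -12, …
ICs: h(0) = 0, h′(0) = 1, h′′(0) = -1, h′′′(0) = -4.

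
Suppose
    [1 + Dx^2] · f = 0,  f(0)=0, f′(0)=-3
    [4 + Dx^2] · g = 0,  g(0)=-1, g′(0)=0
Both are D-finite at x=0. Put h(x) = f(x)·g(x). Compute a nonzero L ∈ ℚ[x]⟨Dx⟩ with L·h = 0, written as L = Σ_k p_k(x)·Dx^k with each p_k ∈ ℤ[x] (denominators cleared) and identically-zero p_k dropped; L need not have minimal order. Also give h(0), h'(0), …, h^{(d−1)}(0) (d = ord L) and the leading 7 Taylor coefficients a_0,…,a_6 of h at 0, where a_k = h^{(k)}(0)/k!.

L = 9 + 10·Dx^2 + Dx^4  (order 4).
h: a_k = 0, 3, 0, -13/2, 0, 121/40, 0, …
ICs: h(0) = 0, h′(0) = 3, h′′(0) = 0, h′′′(0) = -39.

f: a_k = 0, -3, 0, 1/2, 0, -1/40, 0, …
g: a_k = -1, 0, 2, 0, -2/3, 0, 4/45, …
Sym-product of L_f,L_g gives L₀ (≤ ord 4).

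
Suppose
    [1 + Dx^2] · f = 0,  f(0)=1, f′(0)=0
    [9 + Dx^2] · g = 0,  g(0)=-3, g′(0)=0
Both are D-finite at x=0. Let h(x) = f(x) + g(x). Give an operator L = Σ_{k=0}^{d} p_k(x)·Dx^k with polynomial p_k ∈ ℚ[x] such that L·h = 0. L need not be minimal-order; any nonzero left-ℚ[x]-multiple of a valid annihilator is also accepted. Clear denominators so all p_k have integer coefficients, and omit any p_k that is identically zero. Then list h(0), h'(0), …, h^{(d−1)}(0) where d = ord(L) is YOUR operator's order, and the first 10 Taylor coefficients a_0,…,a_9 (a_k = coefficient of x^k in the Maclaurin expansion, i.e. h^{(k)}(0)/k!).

L = 9 + 10·Dx^2 + Dx^4  (order 4).
h: a_k = -2, 0, 13, 0, -121/12, 0, 1093/360, 0, -9841/20160, 0, …
ICs: h(0) = -2, h′(0) = 0, h′′(0) = 26, h′′′(0) = 0.

f: a_k = 1, 0, -1/2, 0, 1/24, 0, -1/720, 0, 1/40320, 0, …
g: a_k = -3, 0, 27/2, 0, -81/8, 0, 243/80, 0, -2187/4480, 0, …
f+g: L₀ = lclm(L_f,L_g), ord ≤ 2+2.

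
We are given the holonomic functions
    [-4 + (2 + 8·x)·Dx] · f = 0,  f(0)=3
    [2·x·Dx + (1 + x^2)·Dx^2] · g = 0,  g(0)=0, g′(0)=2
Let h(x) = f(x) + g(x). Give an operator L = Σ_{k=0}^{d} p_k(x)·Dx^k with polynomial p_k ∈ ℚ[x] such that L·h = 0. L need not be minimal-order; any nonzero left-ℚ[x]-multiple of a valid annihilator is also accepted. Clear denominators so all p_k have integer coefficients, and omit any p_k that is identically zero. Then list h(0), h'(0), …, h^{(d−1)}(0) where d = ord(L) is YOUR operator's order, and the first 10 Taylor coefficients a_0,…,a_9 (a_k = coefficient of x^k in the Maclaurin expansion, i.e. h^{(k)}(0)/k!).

L = (-2 - 20·x + 6·x^2 + 12·x^3)·Dx + (-7 - 8·x - 25·x^2 + 24·x^3 + 42·x^4)·Dx^2 + (-1 - 3·x + 6·x^2 + 9·x^3 + 7·x^4 + 12·x^5)·Dx^3  (order 3).
h: a_k = 3, 8, -6, 34/3, -30, 422/5, -252, 5542/7, -2574, 77222/9, …
ICs: h(0) = 3, h′(0) = 8, h′′(0) = -12.

f: a_k = 3, 6, -6, 12, -30, 84, -252, 792, -2574, 8580, …
g: a_k = 0, 2, 0, -2/3, 0, 2/5, 0, -2/7, 0, 2/9, …
L₀ := lclm(L_f,L_g); ord L₀ ≤ 1+2.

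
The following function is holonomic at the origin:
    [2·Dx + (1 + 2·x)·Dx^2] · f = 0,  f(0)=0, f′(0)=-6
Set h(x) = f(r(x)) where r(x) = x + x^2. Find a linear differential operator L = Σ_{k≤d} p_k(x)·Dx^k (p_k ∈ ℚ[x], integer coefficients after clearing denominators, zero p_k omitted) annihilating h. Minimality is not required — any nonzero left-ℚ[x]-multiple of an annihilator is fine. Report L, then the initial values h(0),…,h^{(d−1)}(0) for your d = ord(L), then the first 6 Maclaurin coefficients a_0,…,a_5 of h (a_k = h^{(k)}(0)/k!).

f: a_k = 0, -6, 6, -8, 12, -96/5, …
L₀ from L_f via x↦r, Dx↦r'^{-1}Dx.
L = (4·x + 4·x^2)·Dx + (1 + 4·x + 6·x^2 + 4·x^3)·Dx^2  (order 2).
h: a_k = 0, -6, 0, 4, -6, 24/5, …
ICs: h(0) = 0, h′(0) = -6.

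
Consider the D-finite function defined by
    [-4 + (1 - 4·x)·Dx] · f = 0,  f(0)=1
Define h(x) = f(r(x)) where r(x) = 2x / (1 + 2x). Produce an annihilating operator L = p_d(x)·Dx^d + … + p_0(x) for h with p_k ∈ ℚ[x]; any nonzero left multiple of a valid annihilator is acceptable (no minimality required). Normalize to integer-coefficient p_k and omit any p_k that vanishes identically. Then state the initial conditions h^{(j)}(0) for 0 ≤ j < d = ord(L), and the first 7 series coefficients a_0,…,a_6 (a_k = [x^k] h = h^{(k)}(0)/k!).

f: a_k = 1, 4, 16, 64, 256, 1024, 4096, …
Substitute x→r, Dx→(1/r')Dx; clear ⇒ L₀.
L = 8 + (-1 + 4·x + 12·x^2)·Dx  (order 1).
h: a_k = 1, 8, 48, 288, 1728, 10368, 62208, …
ICs: h(0) = 1.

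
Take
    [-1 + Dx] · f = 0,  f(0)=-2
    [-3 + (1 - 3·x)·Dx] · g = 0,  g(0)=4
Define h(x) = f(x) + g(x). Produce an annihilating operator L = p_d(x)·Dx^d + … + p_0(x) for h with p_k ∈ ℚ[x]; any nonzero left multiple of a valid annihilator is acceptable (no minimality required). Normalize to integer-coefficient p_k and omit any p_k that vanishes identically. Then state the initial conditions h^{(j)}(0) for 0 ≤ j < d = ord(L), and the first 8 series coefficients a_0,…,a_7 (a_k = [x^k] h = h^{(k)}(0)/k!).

L = (15 + 9·x) + (-17 - 6·x + 9·x^2)·Dx + (2 - 3·x - 9·x^2)·Dx^2  (order 2).
h: a_k = 2, 10, 35, 323/3, 3887/12, 58319/60, 1049759/360, 22044959/2520, …
ICs: h(0) = 2, h′(0) = 10.

f: a_k = -2, -2, -1, -1/3, -1/12, -1/60, -1/360, -1/2520, …
g: a_k = 4, 12, 36, 108, 324, 972, 2916, 8748, …
h₀=f+g: left-lcm gives L₀, ord ≤ 2.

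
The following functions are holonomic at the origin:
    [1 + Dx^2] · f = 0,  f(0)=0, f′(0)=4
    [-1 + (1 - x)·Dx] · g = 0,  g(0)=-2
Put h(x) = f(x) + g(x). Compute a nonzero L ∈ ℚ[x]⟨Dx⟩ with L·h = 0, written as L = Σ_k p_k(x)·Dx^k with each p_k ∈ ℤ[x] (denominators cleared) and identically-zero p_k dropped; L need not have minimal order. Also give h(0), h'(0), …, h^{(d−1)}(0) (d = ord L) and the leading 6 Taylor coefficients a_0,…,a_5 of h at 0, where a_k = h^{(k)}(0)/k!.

L = (-7 + 2·x - x^2) + (3 - 5·x + 3·x^2 - x^3)·Dx + (-7 + 2·x - x^2)·Dx^2 + (3 - 5·x + 3·x^2 - x^3)·Dx^3  (order 3).
h: a_k = -2, 2, -2, -8/3, -2, -59/30, …
ICs: h(0) = -2, h′(0) = 2, h′′(0) = -4.

f: a_k = 0, 4, 0, -2/3, 0, 1/30, …
g: a_k = -2, -2, -2, -2, -2, -2, …
h₀=f+g: left-lcm gives L₀, ord ≤ 3.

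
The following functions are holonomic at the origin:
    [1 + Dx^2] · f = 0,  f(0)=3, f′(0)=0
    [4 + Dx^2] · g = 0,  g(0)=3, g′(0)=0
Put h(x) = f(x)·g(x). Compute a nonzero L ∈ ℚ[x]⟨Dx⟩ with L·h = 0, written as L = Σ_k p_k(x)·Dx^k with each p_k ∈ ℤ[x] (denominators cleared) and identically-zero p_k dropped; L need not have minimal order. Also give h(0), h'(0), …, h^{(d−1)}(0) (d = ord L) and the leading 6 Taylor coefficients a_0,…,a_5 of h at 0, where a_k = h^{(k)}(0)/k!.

L = 9 + 10·Dx^2 + Dx^4  (order 4).
h: a_k = 9, 0, -45/2, 0, 123/8, 0, …
ICs: h(0) = 9, h′(0) = 0, h′′(0) = -45, h′′′(0) = 0.

f: a_k = 3, 0, -3/2, 0, 1/8, 0, …
g: a_k = 3, 0, -6, 0, 2, 0, …
h₀=f·g: eliminate ⇒ L₀, order ≤ 2·2.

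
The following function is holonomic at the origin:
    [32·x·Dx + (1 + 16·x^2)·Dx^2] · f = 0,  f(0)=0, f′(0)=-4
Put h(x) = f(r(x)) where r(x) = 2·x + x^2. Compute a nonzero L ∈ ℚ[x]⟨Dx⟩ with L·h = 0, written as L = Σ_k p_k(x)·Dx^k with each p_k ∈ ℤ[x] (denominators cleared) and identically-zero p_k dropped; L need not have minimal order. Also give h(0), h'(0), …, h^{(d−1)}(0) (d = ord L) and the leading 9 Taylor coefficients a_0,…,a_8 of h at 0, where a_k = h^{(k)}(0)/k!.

L = (-1 + 128·x + 256·x^2 + 192·x^3 + 48·x^4)·Dx + (1 + x + 64·x^2 + 128·x^3 + 80·x^4 + 16·x^5)·Dx^2  (order 2).
h: a_k = 0, -8, -4, 512/3, 256, -32128/5, -49088/3, 1982464/7, 1040384, …
ICs: h(0) = 0, h′(0) = -8.

f: a_k = 0, -4, 0, 64/3, 0, -1024/5, 0, 16384/7, 0, …
L₀ from L_f via x↦r, Dx↦r'^{-1}Dx.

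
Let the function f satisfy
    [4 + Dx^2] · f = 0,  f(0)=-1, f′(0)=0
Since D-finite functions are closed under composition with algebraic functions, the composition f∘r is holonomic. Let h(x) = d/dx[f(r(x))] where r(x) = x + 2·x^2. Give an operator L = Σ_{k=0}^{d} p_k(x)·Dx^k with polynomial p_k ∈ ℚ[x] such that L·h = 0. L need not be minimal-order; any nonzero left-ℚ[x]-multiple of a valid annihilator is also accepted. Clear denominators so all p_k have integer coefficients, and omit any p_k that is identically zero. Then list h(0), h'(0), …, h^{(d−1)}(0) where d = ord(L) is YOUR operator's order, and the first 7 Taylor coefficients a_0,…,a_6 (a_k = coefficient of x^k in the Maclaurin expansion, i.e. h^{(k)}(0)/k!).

f: a_k = -1, 0, 2, 0, -2/3, 0, 4/45, …
Substitute x→r, Dx→(1/r')Dx; clear ⇒ L₀.
Differentiate: ansatz ord ≤ ord L₀ ⇒ L.
L = (52 + 64·x + 384·x^2 + 1024·x^3 + 1024·x^4) + (-12 - 48·x)·Dx + (1 + 8·x + 16·x^2)·Dx^2  (order 2).
h: a_k = 0, 4, 24, 88/3, -80/3, -1432/15, -2128/15, …
ICs: h(0) = 0, h′(0) = 4.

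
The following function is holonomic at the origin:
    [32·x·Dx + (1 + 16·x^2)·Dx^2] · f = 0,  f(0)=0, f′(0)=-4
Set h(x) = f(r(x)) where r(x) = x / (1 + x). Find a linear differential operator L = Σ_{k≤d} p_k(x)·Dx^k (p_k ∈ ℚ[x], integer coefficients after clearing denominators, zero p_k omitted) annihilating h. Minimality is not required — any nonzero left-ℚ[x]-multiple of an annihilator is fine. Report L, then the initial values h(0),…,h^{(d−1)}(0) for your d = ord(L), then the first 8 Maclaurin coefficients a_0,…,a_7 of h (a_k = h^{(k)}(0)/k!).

f: a_k = 0, -4, 0, 64/3, 0, -1024/5, 0, 16384/7, …
Substitute x→r, Dx→(1/r')Dx; clear ⇒ L₀.
L = (2 + 34·x)·Dx + (1 + 2·x + 17·x^2)·Dx^2  (order 2).
h: a_k = 0, -4, 4, 52/3, -60, -404/5, 2444/3, -2908/7, …
ICs: h(0) = 0, h′(0) = -4.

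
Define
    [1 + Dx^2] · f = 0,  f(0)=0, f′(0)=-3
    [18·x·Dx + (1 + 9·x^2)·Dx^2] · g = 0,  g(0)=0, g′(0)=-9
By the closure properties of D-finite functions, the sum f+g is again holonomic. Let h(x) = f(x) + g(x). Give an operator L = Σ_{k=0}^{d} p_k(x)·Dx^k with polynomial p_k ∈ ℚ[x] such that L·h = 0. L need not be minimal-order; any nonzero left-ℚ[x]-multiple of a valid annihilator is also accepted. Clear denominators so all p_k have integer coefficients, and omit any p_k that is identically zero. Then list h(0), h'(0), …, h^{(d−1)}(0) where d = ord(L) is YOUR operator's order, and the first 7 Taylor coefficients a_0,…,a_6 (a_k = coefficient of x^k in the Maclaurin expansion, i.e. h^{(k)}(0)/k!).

f: a_k = 0, -3, 0, 1/2, 0, -1/40, 0, …
g: a_k = 0, -9, 0, 27, 0, -729/5, 0, …
Sum ⇒ L₀ = lclm(L_f,L_g) in ℚ(x)⟨Dx⟩.
L = (-1926·x + 17820·x^3 + 1458·x^5)·Dx + (-17 + 351·x^2 + 4617·x^4 + 729·x^6)·Dx^2 + (-1926·x + 17820·x^3 + 1458·x^5)·Dx^3 + (-17 + 351·x^2 + 4617·x^4 + 729·x^6)·Dx^4  (order 4).
h: a_k = 0, -12, 0, 55/2, 0, -5833/40, 0, …
ICs: h(0) = 0, h′(0) = -12, h′′(0) = 0, h′′′(0) = 165.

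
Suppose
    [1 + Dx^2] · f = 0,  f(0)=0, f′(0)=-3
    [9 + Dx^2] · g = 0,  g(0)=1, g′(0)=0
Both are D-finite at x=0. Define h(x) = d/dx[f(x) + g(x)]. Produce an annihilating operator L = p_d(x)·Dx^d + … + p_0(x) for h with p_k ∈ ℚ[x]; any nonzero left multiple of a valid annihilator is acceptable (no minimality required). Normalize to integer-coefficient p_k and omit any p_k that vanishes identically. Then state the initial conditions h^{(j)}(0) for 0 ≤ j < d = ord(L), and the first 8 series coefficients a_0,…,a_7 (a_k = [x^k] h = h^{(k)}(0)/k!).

f: a_k = 0, -3, 0, 1/2, 0, -1/40, 0, 1/1680, …
g: a_k = 1, 0, -9/2, 0, 27/8, 0, -81/80, 0, …
L₀ := lclm(L_f,L_g); ord L₀ ≤ 2+2.
h=h₀': d/dx-closure on L₀ ⇒ L.
L = 9 + 10·Dx^2 + Dx^4  (order 4).
h: a_k = -3, -9, 3/2, 27/2, -1/8, -243/40, 1/240, 729/560, …
ICs: h(0) = -3, h′(0) = -9, h′′(0) = 3, h′′′(0) = 81.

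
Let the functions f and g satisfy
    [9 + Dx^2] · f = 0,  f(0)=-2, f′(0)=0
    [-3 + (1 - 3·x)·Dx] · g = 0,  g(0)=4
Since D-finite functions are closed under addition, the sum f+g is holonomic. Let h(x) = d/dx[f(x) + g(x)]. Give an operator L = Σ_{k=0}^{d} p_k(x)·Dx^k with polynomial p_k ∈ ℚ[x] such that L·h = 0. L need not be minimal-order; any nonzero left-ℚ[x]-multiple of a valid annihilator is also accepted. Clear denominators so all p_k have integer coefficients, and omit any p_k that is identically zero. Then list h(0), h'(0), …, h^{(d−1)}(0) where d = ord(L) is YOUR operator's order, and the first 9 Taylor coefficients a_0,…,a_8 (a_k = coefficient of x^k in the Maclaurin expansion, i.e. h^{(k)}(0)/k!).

f: a_k = -2, 0, 9, 0, -27/4, 0, 81/40, 0, -729/2240, …
g: a_k = 4, 12, 36, 108, 324, 972, 2916, 8748, 26244, …
Weyl lclm of L_f,L_g ⇒ L₀ (ord ≤ 3).
h=h₀': d/dx-closure on L₀ ⇒ L.
L = (702 - 324·x + 486·x^2) + (-63 + 243·x - 243·x^2 + 243·x^3)·Dx + (78 - 36·x + 54·x^2)·Dx^2 + (-7 + 27·x - 27·x^2 + 27·x^3)·Dx^3  (order 3).
h: a_k = 12, 90, 324, 1269, 4860, 350163/20, 61236, 58785831/280, 708588, …
ICs: h(0) = 12, h′(0) = 90, h′′(0) = 648.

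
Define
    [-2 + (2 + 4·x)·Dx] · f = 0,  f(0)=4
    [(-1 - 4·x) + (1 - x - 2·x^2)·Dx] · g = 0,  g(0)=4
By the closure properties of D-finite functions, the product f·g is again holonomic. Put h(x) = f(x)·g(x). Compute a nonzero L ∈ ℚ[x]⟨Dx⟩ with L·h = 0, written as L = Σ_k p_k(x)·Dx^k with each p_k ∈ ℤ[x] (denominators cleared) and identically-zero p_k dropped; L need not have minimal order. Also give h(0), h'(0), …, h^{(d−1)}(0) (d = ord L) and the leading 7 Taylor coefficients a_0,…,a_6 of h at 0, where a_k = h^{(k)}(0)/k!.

L = (2 + 5·x + 6·x^2) + (-1 - x + 4·x^2 + 4·x^3)·Dx  (order 1).
h: a_k = 16, 32, 56, 128, 230, 500, 939, …
ICs: h(0) = 16.

f: a_k = 4, 4, -2, 2, -5/2, 7/2, -21/4, …
g: a_k = 4, 4, 12, 20, 44, 84, 172, …
Product ⇒ symmetric product L₀, ord ≤ 1.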